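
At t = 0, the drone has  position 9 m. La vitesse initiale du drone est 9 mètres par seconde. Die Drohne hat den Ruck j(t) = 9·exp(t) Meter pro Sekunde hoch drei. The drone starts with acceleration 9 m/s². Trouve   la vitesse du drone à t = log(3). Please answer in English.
Starting from jerk j(t) = 9·exp(t), we take 2 integrals. Integrating jerk and using the initial condition a(0) = 9, we get a(t) = 9·exp(t). The antiderivative of acceleration is velocity. Using v(0) = 9, we get v(t) = 9·exp(t). From the given velocity equation v(t) = 9·exp(t), we substitute t = log(3) to get v = 27.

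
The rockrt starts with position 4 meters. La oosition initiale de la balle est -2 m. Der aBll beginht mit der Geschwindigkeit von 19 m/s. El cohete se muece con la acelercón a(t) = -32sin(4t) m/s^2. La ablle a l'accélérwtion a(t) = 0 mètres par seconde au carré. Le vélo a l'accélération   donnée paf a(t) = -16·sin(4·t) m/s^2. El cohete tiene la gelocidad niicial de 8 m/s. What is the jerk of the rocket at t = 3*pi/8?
Starting from acceleration a(t) = -32·sin(4·t), we take 1 derivative. Differentiating acceleration, we get jerk: j(t) = -128·cos(4·t). Using j(t) = -128·cos(4·t) and substituting t = 3*pi/8, we find j = 0.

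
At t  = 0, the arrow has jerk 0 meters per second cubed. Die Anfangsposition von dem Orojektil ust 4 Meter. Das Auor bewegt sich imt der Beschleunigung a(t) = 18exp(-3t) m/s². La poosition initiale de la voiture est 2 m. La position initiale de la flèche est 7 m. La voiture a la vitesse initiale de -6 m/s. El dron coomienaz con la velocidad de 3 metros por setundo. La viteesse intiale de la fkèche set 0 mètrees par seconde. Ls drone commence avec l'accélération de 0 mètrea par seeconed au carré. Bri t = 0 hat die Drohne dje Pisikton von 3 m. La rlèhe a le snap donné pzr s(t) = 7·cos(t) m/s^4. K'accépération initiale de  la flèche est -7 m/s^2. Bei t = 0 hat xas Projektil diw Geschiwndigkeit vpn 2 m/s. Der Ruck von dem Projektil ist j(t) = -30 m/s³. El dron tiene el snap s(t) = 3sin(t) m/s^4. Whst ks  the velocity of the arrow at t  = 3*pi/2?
Starting from snap s(t) = 7·cos(t), we take 3 antiderivatives. Integrating snap and using the initial condition j(0) = 0, we get j(t) = 7·sin(t). Integrating jerk and using the initial condition a(0) = -7, we get a(t) = -7·cos(t). Taking ∫a(t)dt and applying v(0) = 0, we find v(t) = -7·sin(t). Using v(t) = -7·sin(t) and substituting t = 3*pi/2, we find v = 7.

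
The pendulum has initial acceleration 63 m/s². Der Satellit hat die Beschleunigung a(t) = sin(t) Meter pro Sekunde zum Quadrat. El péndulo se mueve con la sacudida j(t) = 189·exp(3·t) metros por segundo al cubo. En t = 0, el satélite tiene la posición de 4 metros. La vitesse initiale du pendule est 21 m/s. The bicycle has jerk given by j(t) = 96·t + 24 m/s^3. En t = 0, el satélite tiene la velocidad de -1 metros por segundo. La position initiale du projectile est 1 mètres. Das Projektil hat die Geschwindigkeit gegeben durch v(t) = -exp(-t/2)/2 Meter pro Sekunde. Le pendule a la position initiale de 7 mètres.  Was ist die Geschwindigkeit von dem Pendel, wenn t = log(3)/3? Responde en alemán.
Um dies zu lösen, müssen wir 2 Stammfunktionen unserer Gleichung für den Ruck j(t) = 189·exp(3·t) finden. Mit ∫j(t)dt und Anwendung von a(0) = 63, finden wir a(t) = 63·exp(3·t). Die Stammfunktion von der Beschleunigung, mit v(0) = 21, ergibt die Geschwindigkeit: v(t) = 21·exp(3·t). Wir haben die Geschwindigkeit v(t) = 21·exp(3·t). Durch Einsetzen von t = log(3)/3: v(log(3)/3) = 63.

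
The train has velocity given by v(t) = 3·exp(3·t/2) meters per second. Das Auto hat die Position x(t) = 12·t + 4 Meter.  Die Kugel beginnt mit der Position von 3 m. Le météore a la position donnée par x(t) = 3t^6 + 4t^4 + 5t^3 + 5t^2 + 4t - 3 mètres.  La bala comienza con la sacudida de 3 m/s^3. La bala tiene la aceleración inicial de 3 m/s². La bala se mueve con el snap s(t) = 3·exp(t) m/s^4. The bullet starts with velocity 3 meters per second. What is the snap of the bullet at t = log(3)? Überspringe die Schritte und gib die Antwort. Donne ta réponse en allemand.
s(log(3)) = 9.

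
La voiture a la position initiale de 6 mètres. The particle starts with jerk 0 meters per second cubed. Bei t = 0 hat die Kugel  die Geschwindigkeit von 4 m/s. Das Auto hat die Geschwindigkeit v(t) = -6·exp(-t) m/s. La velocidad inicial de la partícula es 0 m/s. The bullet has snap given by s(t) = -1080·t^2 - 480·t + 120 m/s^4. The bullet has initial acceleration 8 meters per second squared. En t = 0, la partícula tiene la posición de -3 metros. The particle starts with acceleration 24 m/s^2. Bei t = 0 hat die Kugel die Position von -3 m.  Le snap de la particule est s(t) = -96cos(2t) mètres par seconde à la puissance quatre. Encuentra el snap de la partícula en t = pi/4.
Usando s(t) = -96·cos(2·t) y sustituyendo t = pi/4, encontramos s = 0.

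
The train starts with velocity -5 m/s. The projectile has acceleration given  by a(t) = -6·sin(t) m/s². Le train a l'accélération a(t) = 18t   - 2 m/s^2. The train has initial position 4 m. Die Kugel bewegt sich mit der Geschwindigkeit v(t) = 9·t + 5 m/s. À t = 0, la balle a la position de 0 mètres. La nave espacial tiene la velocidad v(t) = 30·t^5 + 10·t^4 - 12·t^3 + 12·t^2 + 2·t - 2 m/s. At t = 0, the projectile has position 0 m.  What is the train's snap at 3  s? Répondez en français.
Pour résoudre ceci, nous devons prendre 2 dérivées de notre équation de l'accélération a(t) = 18·t - 2. En prenant d/dt de a(t), nous trouvons j(t) = 18. En dérivant le jerk, nous obtenons le snap: s(t) = 0. De l'équation du snap s(t) = 0, nous substituons t = 3 pour obtenir s = 0.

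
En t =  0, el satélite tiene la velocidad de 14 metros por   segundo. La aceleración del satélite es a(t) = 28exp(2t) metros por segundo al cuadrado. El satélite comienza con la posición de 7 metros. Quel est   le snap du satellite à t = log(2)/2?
En partant de l'accélération a(t) = 28·exp(2·t), nous prenons 2 dérivées. La dérivée de l'accélération donne le jerk: j(t) = 56·exp(2·t). En prenant d/dt de j(t), nous trouvons s(t) = 112·exp(2·t). De l'équation du snap s(t) = 112·exp(2·t), nous substituons t = log(2)/2 pour obtenir s = 224.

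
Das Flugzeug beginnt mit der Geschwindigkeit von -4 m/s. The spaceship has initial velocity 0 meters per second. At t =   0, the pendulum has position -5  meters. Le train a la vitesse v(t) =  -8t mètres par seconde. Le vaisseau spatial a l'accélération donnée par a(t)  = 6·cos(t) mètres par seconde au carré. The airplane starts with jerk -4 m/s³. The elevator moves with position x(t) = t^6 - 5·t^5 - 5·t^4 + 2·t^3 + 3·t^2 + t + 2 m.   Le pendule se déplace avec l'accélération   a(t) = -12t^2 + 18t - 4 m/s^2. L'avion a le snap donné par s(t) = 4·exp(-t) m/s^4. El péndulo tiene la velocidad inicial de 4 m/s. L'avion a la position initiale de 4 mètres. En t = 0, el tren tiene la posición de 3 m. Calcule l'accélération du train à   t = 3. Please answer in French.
Nous devons dériver notre équation de la vitesse v(t) = -8·t 1 fois. En prenant d/dt de v(t), nous trouvons a(t) = -8. De l'équation de l'accélération a(t) = -8, nous substituons t = 3 pour obtenir a = -8.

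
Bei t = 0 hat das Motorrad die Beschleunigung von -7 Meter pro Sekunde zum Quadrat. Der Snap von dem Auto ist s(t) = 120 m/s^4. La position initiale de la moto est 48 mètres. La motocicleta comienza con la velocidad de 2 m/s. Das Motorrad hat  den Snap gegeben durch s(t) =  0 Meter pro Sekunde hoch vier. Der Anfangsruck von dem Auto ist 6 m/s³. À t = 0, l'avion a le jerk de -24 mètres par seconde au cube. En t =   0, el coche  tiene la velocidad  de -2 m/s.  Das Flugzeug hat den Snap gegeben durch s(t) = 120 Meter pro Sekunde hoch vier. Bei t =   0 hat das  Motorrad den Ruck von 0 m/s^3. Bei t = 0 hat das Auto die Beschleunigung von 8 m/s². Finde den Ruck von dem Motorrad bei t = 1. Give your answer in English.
To solve this, we need to take 1 antiderivative of our snap equation s(t) = 0. Integrating snap and using the initial condition j(0) = 0, we get j(t) = 0. We have jerk j(t) = 0. Substituting t = 1: j(1) = 0.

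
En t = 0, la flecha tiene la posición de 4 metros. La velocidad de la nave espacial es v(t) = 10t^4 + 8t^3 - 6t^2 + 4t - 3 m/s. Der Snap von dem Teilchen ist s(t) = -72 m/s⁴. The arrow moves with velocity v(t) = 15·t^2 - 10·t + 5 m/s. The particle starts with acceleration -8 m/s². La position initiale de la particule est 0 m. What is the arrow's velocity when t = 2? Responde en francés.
En utilisant v(t) = 15·t^2 - 10·t + 5 et en substituant t = 2, nous trouvons v = 45.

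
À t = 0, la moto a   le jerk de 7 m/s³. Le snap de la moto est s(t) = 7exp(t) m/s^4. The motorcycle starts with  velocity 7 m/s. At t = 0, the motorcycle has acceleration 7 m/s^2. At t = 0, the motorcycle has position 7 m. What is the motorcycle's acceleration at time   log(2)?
To solve this, we need to take 2 integrals of our snap equation s(t) = 7·exp(t). Taking ∫s(t)dt and applying j(0) = 7, we find j(t) = 7·exp(t). Integrating jerk and using the initial condition a(0) = 7, we get a(t) = 7·exp(t). Using a(t) = 7·exp(t) and substituting t = log(2), we find a = 14.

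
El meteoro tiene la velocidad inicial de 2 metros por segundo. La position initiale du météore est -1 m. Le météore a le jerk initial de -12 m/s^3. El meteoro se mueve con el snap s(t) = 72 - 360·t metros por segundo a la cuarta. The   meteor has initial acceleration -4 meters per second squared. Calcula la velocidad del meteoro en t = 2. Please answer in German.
Ausgehend von dem Snap s(t) = 72 - 360·t, nehmen wir 3 Stammfunktionen. Durch Integration von dem Snap und Verwendung der Anfangsbedingung j(0) = -12, erhalten wir j(t) = -180·t^2 + 72·t - 12. Durch Integration von dem Ruck und Verwendung der Anfangsbedingung a(0) = -4, erhalten wir a(t) = -60·t^3 + 36·t^2 - 12·t - 4. Das Integral von der Beschleunigung, mit v(0) = 2, ergibt die Geschwindigkeit: v(t) = -15·t^4 + 12·t^3 - 6·t^2 - 4·t + 2. Aus der Gleichung für die Geschwindigkeit v(t) = -15·t^4 + 12·t^3 - 6·t^2 - 4·t + 2, setzen wir t = 2 ein und erhalten v = -174.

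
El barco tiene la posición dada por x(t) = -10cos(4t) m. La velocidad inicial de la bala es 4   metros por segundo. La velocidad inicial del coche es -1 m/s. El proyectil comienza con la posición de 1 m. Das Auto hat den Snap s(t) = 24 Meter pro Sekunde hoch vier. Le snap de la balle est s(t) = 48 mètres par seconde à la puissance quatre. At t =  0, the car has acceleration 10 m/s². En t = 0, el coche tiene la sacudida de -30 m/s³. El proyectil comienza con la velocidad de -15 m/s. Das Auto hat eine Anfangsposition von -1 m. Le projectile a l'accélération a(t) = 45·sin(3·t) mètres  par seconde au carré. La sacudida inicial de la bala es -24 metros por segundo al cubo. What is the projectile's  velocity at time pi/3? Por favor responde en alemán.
Wir müssen unsere Gleichung für die Beschleunigung a(t) = 45·sin(3·t) 1-mal integrieren. Die Stammfunktion von der Beschleunigung ist die Geschwindigkeit. Mit v(0) = -15 erhalten wir v(t) = -15·cos(3·t). Aus der Gleichung für die Geschwindigkeit v(t) = -15·cos(3·t), setzen wir t = pi/3 ein und erhalten v = 15.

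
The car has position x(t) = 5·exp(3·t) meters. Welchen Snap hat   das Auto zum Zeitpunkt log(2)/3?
Um dies zu lösen, müssen wir 4 Ableitungen unserer Gleichung für die Position x(t) = 5·exp(3·t) nehmen. Durch Ableiten von der Position erhalten wir die Geschwindigkeit: v(t) = 15·exp(3·t). Durch Ableiten von der Geschwindigkeit erhalten wir die Beschleunigung: a(t) = 45·exp(3·t). Die Ableitung von der Beschleunigung ergibt den Ruck: j(t) = 135·exp(3·t). Durch Ableiten von dem Ruck erhalten wir den Snap: s(t) = 405·exp(3·t). Mit s(t) = 405·exp(3·t) und Einsetzen von t = log(2)/3, finden wir s = 810.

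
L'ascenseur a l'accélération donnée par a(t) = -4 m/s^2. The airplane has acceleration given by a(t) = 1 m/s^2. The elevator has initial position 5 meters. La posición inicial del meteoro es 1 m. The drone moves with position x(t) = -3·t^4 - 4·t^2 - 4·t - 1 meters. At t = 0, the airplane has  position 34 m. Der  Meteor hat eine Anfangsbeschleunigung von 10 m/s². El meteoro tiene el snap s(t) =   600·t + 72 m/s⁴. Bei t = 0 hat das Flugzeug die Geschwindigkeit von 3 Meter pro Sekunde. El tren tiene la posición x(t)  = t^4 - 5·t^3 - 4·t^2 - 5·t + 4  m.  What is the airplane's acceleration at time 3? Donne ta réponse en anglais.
Using a(t) = 1 and substituting t = 3, we find a = 1.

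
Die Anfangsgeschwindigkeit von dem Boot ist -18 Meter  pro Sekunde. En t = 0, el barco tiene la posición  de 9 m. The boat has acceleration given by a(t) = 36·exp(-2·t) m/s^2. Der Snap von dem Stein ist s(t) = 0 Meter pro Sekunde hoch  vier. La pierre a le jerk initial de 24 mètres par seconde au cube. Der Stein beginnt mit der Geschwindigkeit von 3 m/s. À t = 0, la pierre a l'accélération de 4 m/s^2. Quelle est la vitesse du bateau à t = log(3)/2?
Pour résoudre ceci, nous devons prendre 1 intégrale de notre équation de l'accélération a(t) = 36·exp(-2·t). La primitive de l'accélération, avec v(0) = -18, donne la vitesse: v(t) = -18·exp(-2·t). Nous avons la vitesse v(t) = -18·exp(-2·t). En substituant t = log(3)/2: v(log(3)/2) = -6.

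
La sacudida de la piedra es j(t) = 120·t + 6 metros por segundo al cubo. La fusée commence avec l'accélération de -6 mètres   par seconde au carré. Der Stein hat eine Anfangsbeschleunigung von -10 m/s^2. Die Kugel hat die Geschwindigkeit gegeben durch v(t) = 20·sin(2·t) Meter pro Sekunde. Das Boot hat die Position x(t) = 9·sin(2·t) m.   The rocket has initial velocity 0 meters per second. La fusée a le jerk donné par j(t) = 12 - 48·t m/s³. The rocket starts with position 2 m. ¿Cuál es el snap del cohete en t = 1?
Para resolver esto, necesitamos tomar 1 derivada de nuestra ecuación de la sacudida j(t) = 12 - 48·t. La derivada de la sacudida da el snap: s(t) = -48. Usando s(t) = -48 y sustituyendo t = 1, encontramos s = -48.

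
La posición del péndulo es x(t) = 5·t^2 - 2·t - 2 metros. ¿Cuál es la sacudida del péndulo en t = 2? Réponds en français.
En partant de la position x(t) = 5·t^2 - 2·t - 2, nous prenons 3 dérivées. En prenant d/dt de x(t), nous trouvons v(t) = 10·t - 2. La dérivée de la vitesse donne l'accélération: a(t) = 10. En prenant d/dt de a(t), nous trouvons j(t) = 0. Nous avons le jerk j(t) = 0. En substituant t = 2: j(2) = 0.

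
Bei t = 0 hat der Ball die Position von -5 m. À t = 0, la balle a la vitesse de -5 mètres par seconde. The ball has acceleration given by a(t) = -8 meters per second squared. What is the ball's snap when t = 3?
We must differentiate our acceleration equation a(t) = -8 2 times. Taking d/dt of a(t), we find j(t) = 0. Taking d/dt of j(t), we find s(t) = 0. We have snap s(t) = 0. Substituting t = 3: s(3) = 0.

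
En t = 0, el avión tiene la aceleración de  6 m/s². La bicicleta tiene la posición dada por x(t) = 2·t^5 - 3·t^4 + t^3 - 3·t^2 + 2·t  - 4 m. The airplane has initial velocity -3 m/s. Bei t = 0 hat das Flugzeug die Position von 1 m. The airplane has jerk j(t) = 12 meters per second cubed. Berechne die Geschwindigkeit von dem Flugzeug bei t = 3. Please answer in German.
Um dies zu lösen, müssen wir 2 Integrale unserer Gleichung für den Ruck j(t) = 12 finden. Durch Integration von dem Ruck und Verwendung der Anfangsbedingung a(0) = 6, erhalten wir a(t) = 12·t + 6. Durch Integration von der Beschleunigung und Verwendung der Anfangsbedingung v(0) = -3, erhalten wir v(t) = 6·t^2 + 6·t - 3. Mit v(t) = 6·t^2 + 6·t - 3 und Einsetzen von t = 3, finden wir v = 69.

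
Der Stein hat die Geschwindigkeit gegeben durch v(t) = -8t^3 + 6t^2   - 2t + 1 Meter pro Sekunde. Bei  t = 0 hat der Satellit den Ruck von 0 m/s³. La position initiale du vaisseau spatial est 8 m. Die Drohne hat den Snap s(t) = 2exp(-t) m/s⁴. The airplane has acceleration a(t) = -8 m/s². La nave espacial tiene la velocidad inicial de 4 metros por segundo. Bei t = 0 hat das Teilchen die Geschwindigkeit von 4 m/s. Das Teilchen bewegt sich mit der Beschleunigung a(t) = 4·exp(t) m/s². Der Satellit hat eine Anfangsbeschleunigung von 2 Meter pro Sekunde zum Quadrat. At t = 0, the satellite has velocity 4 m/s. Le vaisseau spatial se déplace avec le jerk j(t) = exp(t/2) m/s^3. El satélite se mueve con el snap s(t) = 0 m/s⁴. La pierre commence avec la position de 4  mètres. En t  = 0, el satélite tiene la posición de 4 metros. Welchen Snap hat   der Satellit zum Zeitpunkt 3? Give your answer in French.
De l'équation du snap s(t) = 0, nous substituons t = 3 pour obtenir s = 0.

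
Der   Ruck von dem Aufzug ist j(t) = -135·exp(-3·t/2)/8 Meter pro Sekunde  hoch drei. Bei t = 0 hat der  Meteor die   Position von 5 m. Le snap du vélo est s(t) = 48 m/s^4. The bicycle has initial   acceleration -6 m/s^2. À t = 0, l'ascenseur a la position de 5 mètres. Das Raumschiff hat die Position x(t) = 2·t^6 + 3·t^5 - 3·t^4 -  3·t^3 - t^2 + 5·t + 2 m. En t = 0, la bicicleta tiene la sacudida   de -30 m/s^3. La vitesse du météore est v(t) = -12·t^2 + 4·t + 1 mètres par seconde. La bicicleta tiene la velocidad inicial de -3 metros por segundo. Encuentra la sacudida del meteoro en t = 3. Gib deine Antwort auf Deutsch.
Wir müssen unsere Gleichung für die Geschwindigkeit v(t) = -12·t^2 + 4·t + 1 2-mal ableiten. Die Ableitung von der Geschwindigkeit ergibt die Beschleunigung: a(t) = 4 - 24·t. Mit d/dt von a(t) finden wir j(t) = -24. Mit j(t) = -24 und Einsetzen von t = 3, finden wir j = -24.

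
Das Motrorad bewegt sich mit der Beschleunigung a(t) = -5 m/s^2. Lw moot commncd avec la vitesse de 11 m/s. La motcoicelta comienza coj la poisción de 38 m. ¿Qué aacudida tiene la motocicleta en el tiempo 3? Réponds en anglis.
Starting from acceleration a(t) = -5, we take 1 derivative. Differentiating acceleration, we get jerk: j(t) = 0. From the given jerk equation j(t) = 0, we substitute t = 3 to get j = 0.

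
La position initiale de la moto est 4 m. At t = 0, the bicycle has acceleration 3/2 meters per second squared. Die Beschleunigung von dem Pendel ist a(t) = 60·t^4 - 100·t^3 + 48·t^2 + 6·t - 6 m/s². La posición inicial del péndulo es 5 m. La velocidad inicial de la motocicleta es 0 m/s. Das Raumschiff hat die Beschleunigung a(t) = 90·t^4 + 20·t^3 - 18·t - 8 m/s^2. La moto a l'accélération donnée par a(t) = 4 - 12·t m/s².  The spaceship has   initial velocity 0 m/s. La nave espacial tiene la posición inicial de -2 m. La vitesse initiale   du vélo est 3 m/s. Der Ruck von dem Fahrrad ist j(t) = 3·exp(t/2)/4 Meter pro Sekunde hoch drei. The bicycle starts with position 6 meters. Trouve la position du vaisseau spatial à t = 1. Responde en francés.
Nous devons trouver l'intégrale de notre équation de l'accélération a(t) = 90·t^4 + 20·t^3 - 18·t - 8 2 fois. En prenant ∫a(t)dt et en appliquant v(0) = 0, nous trouvons v(t) = t·(18·t^4 + 5·t^3 - 9·t - 8). En intégrant la vitesse et en utilisant la condition initiale x(0) = -2, nous obtenons x(t) = 3·t^6 + t^5 - 3·t^3 - 4·t^2 - 2. En utilisant x(t) = 3·t^6 + t^5 - 3·t^3 - 4·t^2 - 2 et en substituant t = 1, nous trouvons x = -5.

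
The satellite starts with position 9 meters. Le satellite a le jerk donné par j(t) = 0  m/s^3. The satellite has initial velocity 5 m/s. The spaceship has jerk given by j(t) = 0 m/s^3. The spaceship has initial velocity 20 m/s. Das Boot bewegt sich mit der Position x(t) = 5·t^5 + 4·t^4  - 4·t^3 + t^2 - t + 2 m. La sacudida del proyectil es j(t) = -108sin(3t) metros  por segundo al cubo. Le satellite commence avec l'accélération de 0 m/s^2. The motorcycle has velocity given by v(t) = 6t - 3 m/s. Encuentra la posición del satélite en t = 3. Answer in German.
Wir müssen die Stammfunktion unserer Gleichung für den Ruck j(t) = 0 3-mal finden. Mit ∫j(t)dt und Anwendung von a(0) = 0, finden wir a(t) = 0. Mit ∫a(t)dt und Anwendung von v(0) = 5, finden wir v(t) = 5. Das Integral von der Geschwindigkeit, mit x(0) = 9, ergibt die Position: x(t) = 5·t + 9. Mit x(t) = 5·t + 9 und Einsetzen von t = 3, finden wir x = 24.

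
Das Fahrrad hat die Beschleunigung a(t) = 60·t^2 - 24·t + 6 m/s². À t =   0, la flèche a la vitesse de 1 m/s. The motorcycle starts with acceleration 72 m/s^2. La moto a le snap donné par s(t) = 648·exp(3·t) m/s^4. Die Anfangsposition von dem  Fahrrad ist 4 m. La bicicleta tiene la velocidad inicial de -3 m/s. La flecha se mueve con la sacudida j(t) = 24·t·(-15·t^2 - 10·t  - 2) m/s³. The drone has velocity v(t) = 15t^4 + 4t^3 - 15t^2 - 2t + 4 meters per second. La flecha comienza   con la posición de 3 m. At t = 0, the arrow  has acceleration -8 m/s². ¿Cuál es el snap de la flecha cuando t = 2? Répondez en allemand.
Ausgehend von dem Ruck j(t) = 24·t·(-15·t^2 - 10·t - 2), nehmen wir 1 Ableitung. Durch Ableiten von dem Ruck erhalten wir den Snap: s(t) = -360·t^2 + 24·t·(-30·t - 10) - 240·t - 48. Mit s(t) = -360·t^2 + 24·t·(-30·t - 10) - 240·t - 48 und Einsetzen von t = 2, finden wir s = -5328.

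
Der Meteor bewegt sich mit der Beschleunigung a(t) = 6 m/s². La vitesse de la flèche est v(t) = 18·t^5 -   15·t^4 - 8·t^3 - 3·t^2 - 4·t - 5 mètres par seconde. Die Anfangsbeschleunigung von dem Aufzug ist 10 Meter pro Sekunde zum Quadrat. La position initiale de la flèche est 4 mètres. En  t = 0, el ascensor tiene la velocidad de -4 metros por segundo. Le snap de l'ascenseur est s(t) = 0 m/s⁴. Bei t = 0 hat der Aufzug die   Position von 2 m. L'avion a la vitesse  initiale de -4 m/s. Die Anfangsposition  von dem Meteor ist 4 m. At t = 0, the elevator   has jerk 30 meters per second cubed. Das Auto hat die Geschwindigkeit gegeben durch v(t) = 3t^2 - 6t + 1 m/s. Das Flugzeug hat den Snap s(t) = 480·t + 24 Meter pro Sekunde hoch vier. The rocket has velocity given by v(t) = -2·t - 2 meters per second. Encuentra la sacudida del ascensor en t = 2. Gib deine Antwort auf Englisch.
To find the answer, we compute 1 integral of s(t) = 0. Taking ∫s(t)dt and applying j(0) = 30, we find j(t) = 30. Using j(t) = 30 and substituting t = 2, we find j = 30.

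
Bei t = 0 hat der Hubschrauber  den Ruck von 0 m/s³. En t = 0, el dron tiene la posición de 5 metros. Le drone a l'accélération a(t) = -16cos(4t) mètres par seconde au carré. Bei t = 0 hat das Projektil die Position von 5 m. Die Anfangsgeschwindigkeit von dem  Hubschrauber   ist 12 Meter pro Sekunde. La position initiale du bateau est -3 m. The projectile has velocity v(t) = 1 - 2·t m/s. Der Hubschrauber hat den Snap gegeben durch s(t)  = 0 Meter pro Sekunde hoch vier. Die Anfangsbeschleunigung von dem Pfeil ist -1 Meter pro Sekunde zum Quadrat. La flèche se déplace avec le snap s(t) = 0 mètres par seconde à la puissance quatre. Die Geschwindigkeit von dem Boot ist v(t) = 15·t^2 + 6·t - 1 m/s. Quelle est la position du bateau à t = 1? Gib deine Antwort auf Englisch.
We need to integrate our velocity equation v(t) = 15·t^2 + 6·t - 1 1 time. Integrating velocity and using the initial condition x(0) = -3, we get x(t) = 5·t^3 + 3·t^2 - t - 3. From the given position equation x(t) = 5·t^3 + 3·t^2 - t - 3, we substitute t = 1 to get x = 4.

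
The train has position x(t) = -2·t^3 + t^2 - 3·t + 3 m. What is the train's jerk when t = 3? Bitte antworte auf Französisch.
En partant de la position x(t) = -2·t^3 + t^2 - 3·t + 3, nous prenons 3 dérivées. La dérivée de la position donne la vitesse: v(t) = -6·t^2 + 2·t - 3. La dérivée de la vitesse donne l'accélération: a(t) = 2 - 12·t. En prenant d/dt de a(t), nous trouvons j(t) = -12. De l'équation du jerk j(t) = -12, nous substituons t = 3 pour obtenir j = -12.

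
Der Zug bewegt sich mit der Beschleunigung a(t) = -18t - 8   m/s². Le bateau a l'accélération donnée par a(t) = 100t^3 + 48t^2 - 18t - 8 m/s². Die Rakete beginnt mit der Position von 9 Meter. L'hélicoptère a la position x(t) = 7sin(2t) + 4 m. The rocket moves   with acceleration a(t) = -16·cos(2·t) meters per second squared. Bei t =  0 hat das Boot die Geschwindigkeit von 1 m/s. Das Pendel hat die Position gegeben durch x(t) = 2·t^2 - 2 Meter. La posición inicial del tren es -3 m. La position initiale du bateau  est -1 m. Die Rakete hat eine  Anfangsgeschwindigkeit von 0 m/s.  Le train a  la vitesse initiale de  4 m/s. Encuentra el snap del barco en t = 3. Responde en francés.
En partant de l'accélération a(t) = 100·t^3 + 48·t^2 - 18·t - 8, nous prenons 2 dérivées. La dérivée de l'accélération donne le jerk: j(t) = 300·t^2 + 96·t - 18. En dérivant le jerk, nous obtenons le snap: s(t) = 600·t + 96. Nous avons le snap s(t) = 600·t + 96. En substituant t = 3: s(3) = 1896.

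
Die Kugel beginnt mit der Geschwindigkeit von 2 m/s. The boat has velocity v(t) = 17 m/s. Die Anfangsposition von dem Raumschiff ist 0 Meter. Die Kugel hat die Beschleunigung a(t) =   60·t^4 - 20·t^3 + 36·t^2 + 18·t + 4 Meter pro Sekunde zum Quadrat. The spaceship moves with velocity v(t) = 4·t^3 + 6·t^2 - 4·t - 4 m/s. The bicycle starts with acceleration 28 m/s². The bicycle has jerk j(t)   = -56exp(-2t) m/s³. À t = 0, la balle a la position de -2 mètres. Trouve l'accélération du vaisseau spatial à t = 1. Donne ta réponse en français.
Nous devons dériver notre équation de la vitesse v(t) = 4·t^3 + 6·t^2 - 4·t - 4 1 fois. En dérivant la vitesse, nous obtenons l'accélération: a(t) = 12·t^2 + 12·t - 4. En utilisant a(t) = 12·t^2 + 12·t - 4 et en substituant t = 1, nous trouvons a = 20.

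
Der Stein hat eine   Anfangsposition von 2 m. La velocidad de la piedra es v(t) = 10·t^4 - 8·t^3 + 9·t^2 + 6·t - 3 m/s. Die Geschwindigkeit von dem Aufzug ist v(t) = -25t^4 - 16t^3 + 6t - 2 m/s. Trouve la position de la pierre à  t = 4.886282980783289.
Nous devons intégrer notre équation de la vitesse v(t) = 10·t^4 - 8·t^3 + 9·t^2 + 6·t - 3 1 fois. L'intégrale de la vitesse, avec x(0) = 2, donne la position: x(t) = 2·t^5 - 2·t^4 + 3·t^3 + 3·t^2 - 3·t + 2. Nous avons la position x(t) = 2·t^5 - 2·t^4 + 3·t^3 + 3·t^2 - 3·t + 2. En substituant t = 4.886282980783289: x(4.886282980783289) = 4839.72623763246.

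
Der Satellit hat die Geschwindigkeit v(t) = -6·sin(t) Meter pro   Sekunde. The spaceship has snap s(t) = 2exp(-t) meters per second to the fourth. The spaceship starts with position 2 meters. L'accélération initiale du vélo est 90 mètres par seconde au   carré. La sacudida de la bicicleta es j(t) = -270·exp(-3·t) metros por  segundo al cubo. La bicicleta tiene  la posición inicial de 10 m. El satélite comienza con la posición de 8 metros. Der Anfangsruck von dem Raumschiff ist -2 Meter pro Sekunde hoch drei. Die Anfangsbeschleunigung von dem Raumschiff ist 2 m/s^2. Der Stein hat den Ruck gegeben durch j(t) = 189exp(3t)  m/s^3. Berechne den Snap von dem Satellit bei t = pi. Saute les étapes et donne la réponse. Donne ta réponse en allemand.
Bei t = pi, s = -6.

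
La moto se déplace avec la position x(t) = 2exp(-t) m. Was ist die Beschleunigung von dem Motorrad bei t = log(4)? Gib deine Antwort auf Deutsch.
Ausgehend von der Position x(t) = 2·exp(-t), nehmen wir 2 Ableitungen. Durch Ableiten von der Position erhalten wir die Geschwindigkeit: v(t) = -2·exp(-t). Mit d/dt von v(t) finden wir a(t) = 2·exp(-t). Wir haben die Beschleunigung a(t) = 2·exp(-t). Durch Einsetzen von t = log(4): a(log(4)) = 1/2.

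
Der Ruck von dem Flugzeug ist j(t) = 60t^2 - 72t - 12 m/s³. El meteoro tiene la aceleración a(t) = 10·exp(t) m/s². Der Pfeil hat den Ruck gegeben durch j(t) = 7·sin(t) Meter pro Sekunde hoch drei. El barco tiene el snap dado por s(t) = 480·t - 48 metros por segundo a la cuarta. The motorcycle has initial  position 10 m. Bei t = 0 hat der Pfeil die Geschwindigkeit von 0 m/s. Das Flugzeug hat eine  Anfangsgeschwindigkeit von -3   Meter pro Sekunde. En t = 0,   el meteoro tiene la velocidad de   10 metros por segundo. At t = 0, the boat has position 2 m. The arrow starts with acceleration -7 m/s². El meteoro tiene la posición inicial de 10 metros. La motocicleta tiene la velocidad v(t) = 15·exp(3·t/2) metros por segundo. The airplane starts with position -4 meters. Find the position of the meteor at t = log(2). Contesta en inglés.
Starting from acceleration a(t) = 10·exp(t), we take 2 antiderivatives. Finding the integral of a(t) and using v(0) = 10: v(t) = 10·exp(t). Finding the integral of v(t) and using x(0) = 10: x(t) = 10·exp(t). Using x(t) = 10·exp(t) and substituting t = log(2), we find x = 20.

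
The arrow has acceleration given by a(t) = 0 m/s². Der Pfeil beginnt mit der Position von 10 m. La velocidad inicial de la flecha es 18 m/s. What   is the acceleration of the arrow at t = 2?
Using a(t) = 0 and substituting t = 2, we find a = 0.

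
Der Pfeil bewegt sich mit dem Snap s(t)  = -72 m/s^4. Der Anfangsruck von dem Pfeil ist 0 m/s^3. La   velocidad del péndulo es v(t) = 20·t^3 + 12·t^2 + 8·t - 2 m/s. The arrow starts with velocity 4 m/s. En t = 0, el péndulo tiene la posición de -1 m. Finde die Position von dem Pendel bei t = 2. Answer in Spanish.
Para resolver esto, necesitamos tomar 1 antiderivada de nuestra ecuación de la velocidad v(t) = 20·t^3 + 12·t^2 + 8·t - 2. Tomando ∫v(t)dt y aplicando x(0) = -1, encontramos x(t) = 5·t^4 + 4·t^3 + 4·t^2 - 2·t - 1. De la ecuación de la posición x(t) = 5·t^4 + 4·t^3 + 4·t^2 - 2·t - 1, sustituimos t = 2 para obtener x = 123.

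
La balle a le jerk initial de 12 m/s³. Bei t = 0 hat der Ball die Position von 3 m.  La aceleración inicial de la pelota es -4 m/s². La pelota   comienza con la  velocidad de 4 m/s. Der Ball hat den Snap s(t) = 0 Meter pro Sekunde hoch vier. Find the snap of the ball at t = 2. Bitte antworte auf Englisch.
From the given snap equation s(t) = 0, we substitute t = 2 to get s = 0.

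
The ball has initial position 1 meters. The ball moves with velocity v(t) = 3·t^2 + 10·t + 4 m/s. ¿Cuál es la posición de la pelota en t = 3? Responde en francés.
Pour résoudre ceci, nous devons prendre 1 intégrale de notre équation de la vitesse v(t) = 3·t^2 + 10·t + 4. La primitive de la vitesse est la position. En utilisant x(0) = 1, nous obtenons x(t) = t^3 + 5·t^2 + 4·t + 1. En utilisant x(t) = t^3 + 5·t^2 + 4·t + 1 et en substituant t = 3, nous trouvons x = 85.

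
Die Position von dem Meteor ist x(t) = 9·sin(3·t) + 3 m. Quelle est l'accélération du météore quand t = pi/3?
Nous devons dériver notre équation de la position x(t) = 9·sin(3·t) + 3 2 fois. En dérivant la position, nous obtenons la vitesse: v(t) = 27·cos(3·t). En prenant d/dt de v(t), nous trouvons a(t) = -81·sin(3·t). Nous avons l'accélération a(t) = -81·sin(3·t). En substituant t = pi/3: a(pi/3) = 0.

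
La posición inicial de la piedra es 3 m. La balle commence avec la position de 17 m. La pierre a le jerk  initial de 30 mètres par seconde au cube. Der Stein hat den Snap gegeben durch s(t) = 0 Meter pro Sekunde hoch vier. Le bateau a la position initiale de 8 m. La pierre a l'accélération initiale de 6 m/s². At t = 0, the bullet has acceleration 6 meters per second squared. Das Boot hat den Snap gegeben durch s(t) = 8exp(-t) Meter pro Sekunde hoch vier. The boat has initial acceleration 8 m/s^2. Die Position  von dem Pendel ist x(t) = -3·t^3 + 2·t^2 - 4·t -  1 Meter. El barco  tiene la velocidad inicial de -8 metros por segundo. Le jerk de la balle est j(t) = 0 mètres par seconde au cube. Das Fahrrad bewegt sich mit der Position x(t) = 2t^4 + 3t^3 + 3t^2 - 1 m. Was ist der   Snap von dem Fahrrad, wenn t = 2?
Ausgehend von der Position x(t) = 2·t^4 + 3·t^3 + 3·t^2 - 1, nehmen wir 4 Ableitungen. Durch Ableiten von der Position erhalten wir die Geschwindigkeit: v(t) = 8·t^3 + 9·t^2 + 6·t. Die Ableitung von der Geschwindigkeit ergibt die Beschleunigung: a(t) = 24·t^2 + 18·t + 6. Die Ableitung von der Beschleunigung ergibt den Ruck: j(t) = 48·t + 18. Durch Ableiten von dem Ruck erhalten wir den Snap: s(t) = 48. Aus der Gleichung für den Snap s(t) = 48, setzen wir t = 2 ein und erhalten s = 48.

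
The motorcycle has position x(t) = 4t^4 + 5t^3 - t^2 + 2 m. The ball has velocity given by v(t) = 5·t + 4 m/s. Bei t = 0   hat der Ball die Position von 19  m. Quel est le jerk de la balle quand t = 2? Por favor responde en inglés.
Starting from velocity v(t) = 5·t + 4, we take 2 derivatives. The derivative of velocity gives acceleration: a(t) = 5. Differentiating acceleration, we get jerk: j(t) = 0. We have jerk j(t) = 0. Substituting t = 2: j(2) = 0.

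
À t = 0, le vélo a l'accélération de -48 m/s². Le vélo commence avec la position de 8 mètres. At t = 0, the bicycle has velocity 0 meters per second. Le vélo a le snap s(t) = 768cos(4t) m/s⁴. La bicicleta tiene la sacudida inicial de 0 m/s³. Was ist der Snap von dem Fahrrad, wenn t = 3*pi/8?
Wir haben den Snap s(t) = 768·cos(4·t). Durch Einsetzen von t = 3*pi/8: s(3*pi/8) = 0.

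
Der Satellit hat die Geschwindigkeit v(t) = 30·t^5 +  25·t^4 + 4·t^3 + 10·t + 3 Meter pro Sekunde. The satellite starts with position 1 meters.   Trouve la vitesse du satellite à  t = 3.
En utilisant v(t) = 30·t^5 + 25·t^4 + 4·t^3 + 10·t + 3 et en substituant t = 3, nous trouvons v = 9456.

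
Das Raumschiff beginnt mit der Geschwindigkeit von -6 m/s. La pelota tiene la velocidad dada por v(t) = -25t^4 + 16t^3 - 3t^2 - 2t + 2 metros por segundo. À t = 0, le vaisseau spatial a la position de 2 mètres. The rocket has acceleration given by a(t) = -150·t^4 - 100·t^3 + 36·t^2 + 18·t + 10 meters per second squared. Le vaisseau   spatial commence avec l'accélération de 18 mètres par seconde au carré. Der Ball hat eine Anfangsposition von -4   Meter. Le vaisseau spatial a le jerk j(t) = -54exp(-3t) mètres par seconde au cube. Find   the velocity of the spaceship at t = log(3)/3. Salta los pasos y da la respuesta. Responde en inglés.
v(log(3)/3) = -2.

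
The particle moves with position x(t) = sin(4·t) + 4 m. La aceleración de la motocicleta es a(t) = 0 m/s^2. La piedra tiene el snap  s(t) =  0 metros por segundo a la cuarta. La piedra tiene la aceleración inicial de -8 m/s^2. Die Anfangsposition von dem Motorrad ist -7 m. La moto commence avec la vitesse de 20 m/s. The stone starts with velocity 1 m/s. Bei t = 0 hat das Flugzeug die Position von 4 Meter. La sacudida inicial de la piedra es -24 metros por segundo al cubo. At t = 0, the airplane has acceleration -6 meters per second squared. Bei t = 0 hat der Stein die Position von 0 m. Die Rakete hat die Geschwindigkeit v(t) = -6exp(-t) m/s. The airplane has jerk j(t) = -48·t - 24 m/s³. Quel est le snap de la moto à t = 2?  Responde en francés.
En partant de l'accélération a(t) = 0, nous prenons 2 dérivées. En prenant d/dt de a(t), nous trouvons j(t) = 0. En dérivant le jerk, nous obtenons le snap: s(t) = 0. De l'équation du snap s(t) = 0, nous substituons t = 2 pour obtenir s = 0.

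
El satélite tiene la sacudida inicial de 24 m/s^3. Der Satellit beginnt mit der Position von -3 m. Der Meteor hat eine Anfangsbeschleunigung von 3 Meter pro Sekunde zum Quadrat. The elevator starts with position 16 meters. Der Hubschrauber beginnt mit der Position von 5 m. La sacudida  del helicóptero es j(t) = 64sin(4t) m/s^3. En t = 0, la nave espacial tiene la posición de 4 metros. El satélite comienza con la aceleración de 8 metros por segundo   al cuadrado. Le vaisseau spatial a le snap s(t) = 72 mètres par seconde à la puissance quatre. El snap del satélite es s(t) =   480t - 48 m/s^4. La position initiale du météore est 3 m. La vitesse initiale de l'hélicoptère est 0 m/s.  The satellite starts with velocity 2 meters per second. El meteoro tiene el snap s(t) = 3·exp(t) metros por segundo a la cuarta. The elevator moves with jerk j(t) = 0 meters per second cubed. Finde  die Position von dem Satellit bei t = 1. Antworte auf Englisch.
We must find the integral of our snap equation s(t) = 480·t - 48 4 times. Finding the antiderivative of s(t) and using j(0) = 24: j(t) = 240·t^2 - 48·t + 24. Taking ∫j(t)dt and applying a(0) = 8, we find a(t) = 80·t^3 - 24·t^2 + 24·t + 8. The integral of acceleration, with v(0) = 2, gives velocity: v(t) = 20·t^4 - 8·t^3 + 12·t^2 + 8·t + 2. The antiderivative of velocity is position. Using x(0) = -3, we get x(t) = 4·t^5 - 2·t^4 + 4·t^3 + 4·t^2 + 2·t - 3. Using x(t) = 4·t^5 - 2·t^4 + 4·t^3 + 4·t^2 + 2·t - 3 and substituting t = 1, we find x = 9.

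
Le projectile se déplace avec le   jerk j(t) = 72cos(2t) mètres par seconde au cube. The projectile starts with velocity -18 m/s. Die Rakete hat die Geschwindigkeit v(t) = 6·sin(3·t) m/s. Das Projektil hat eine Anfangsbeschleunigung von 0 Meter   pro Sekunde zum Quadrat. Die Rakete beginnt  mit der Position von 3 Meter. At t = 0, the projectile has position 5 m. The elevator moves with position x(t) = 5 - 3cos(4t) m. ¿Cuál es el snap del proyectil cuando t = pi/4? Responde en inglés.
Starting from jerk j(t) = 72·cos(2·t), we take 1 derivative. Differentiating jerk, we get snap: s(t) = -144·sin(2·t). Using s(t) = -144·sin(2·t) and substituting t = pi/4, we find s = -144.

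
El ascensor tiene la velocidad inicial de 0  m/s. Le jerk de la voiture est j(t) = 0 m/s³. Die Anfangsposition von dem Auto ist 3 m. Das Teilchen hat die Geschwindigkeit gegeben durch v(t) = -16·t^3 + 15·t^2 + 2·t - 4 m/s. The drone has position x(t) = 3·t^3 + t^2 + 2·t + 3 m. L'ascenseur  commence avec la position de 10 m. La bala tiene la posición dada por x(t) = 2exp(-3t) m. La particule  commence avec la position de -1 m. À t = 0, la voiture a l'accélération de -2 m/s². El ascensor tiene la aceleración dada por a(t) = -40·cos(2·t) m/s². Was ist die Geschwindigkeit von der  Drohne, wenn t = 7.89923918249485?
Wir müssen unsere Gleichung für die Position x(t) = 3·t^3 + t^2 + 2·t + 3 1-mal ableiten. Die Ableitung von der Position ergibt die Geschwindigkeit: v(t) = 9·t^2 + 2·t + 2. Mit v(t) = 9·t^2 + 2·t + 2 und Einsetzen von t = 7.89923918249485, finden wir v = 579.380295325347.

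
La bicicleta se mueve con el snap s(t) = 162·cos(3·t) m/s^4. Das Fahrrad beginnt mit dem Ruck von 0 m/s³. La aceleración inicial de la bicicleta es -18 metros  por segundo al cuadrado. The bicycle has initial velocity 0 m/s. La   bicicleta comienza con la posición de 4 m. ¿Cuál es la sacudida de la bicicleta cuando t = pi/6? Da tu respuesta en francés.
Nous devons trouver l'intégrale de notre équation du snap s(t) = 162·cos(3·t) 1 fois. En prenant ∫s(t)dt et en appliquant j(0) = 0, nous trouvons j(t) = 54·sin(3·t). Nous avons le jerk j(t) = 54·sin(3·t). En substituant t = pi/6: j(pi/6) = 54.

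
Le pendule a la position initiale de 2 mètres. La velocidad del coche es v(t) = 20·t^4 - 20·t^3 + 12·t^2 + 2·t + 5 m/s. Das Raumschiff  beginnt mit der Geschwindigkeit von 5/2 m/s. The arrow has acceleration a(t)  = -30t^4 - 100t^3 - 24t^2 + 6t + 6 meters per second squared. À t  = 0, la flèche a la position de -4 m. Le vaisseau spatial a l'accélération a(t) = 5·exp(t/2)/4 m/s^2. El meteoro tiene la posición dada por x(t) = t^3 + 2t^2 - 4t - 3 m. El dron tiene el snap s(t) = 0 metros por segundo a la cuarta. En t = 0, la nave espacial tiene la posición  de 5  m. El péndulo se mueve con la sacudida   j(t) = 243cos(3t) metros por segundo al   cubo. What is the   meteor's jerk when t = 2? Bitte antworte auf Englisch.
Starting from position x(t) = t^3 + 2·t^2 - 4·t - 3, we take 3 derivatives. The derivative of position gives velocity: v(t) = 3·t^2 + 4·t - 4. The derivative of velocity gives acceleration: a(t) = 6·t + 4. Taking d/dt of a(t), we find j(t) = 6. From the given jerk equation j(t) = 6, we substitute t = 2 to get j = 6.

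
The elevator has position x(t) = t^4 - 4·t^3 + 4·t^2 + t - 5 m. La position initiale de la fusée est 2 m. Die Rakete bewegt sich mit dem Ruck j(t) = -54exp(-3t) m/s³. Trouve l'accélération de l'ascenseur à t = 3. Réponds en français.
En partant de la position x(t) = t^4 - 4·t^3 + 4·t^2 + t - 5, nous prenons 2 dérivées. La dérivée de la position donne la vitesse: v(t) = 4·t^3 - 12·t^2 + 8·t + 1. En dérivant la vitesse, nous obtenons l'accélération: a(t) = 12·t^2 - 24·t + 8. En utilisant a(t) = 12·t^2 - 24·t + 8 et en substituant t = 3, nous trouvons a = 44.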